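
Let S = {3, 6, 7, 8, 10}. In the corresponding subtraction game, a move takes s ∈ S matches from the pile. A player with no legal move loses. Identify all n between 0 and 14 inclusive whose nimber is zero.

0, 1, 2, 13, 14

G(0) = 0
G(1) = mex{} = 0
G(2) = mex{} = 0
G(3) = mex{0} = 1
G(4) = mex{0} = 1
G(5) = mex{0} = 1
G(6) = mex{1,0} = 2
G(7) = mex{1,0,0} = 2
G(8) = mex{1,0,0,0} = 2
G(9) = mex{2,1,0,0} = 3
G(10) = mex{2,1,1,0,0} = 3
G(11) = mex{2,1,1,1,0} = 3
G(12) = mex{3,2,1,1,0} = 4
G(13) = mex{3,2,2,1,1} = 0
G(14) = mex{3,2,2,2,1} = 0
P-positions are exactly the n with G(n) = 0.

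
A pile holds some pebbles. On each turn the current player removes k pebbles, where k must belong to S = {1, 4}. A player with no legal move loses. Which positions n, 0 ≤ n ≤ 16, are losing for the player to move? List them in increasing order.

0, 2, 5, 7, 10, 12, 15

n :  0  1  2  3  4  5  6  7  8  9 10 11 12 13 14 15 16
G :  0  1  0  1  2  0  1  0  1  2  0  1  0  1  2  0  1
P-positions are exactly the n with G(n) = 0.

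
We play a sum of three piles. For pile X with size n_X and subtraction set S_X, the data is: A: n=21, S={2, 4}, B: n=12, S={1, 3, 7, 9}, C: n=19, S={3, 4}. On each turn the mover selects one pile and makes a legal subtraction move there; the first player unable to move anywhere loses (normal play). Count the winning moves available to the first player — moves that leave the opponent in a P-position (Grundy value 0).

Pile A, S = {2, 4}:
G(0) = 0
G(1) = mex{} = 0
G(2) = mex{0} = 1
G(3) = mex{0} = 1
G(4) = mex{1,0} = 2
G(5) = mex{1,0} = 2
G(6) = mex{2,1} = 0
G(7) = mex{2,1} = 0
G(8) = mex{0,2} = 1
G(9) = mex{0,2} = 1
G(10) = mex{1,0} = 2
G(11) = mex{1,0} = 2
G(12) = mex{2,1} = 0
G(13) = mex{2,1} = 0
G(14) = mex{0,2} = 1
G(15) = mex{0,2} = 1
G(16) = mex{1,0} = 2
G(17) = mex{1,0} = 2
G(18) = mex{2,1} = 0
G(19) = mex{2,1} = 0
G(20) = mex{0,2} = 1
G(21) = mex{0,2} = 1
G_A(21) = 1.
Pile B, S = {1, 3, 7, 9}:
n :  0  1  2  3  4  5  6  7  8  9 10 11 12
G :  0  1  0  1  0  1  0  1  0  1  0  1  0
G_B(12) = 0.
Pile C, S = {3, 4}:
n :  0  1  2  3  4  5  6  7  8  9 10 11 12 13 14 15 16 17 18 19
G :  0  0  0  1  1  1  2  0  0  0  1  1  1  2  0  0  0  1  1  1
G_C(19) = 1.
Combined Grundy value = 1 ⊕ 0 ⊕ 1 = 0.
A winning move leaves total XOR = 0, i.e. changes one component's Grundy value g to g ⊕ X where X is the current total.
Pile A: target g' = 1⊕0 = 1, but every legal move changes the Grundy value (mex property), so 0 moves.
Pile B: target g' = 0⊕0 = 0, but every legal move changes the Grundy value (mex property), so 0 moves.
Pile C: target g' = 1⊕0 = 1, but every legal move changes the Grundy value (mex property), so 0 moves.

0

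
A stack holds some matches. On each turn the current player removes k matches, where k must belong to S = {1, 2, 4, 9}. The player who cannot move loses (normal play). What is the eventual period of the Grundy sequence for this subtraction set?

11

G(0) = 0
G(1) = mex{0} = 1
G(2) = mex{1,0} = 2
G(3) = mex{2,1} = 0
G(4) = mex{0,2,0} = 1
G(5) = mex{1,0,1} = 2
G(6) = mex{2,1,2} = 0
G(7) = mex{0,2,0} = 1
G(8) = mex{1,0,1} = 2
G(9) = mex{2,1,2,0} = 3
G(10) = mex{3,2,0,1} = 4
G(11) = mex{4,3,1,2} = 0
G(12) = mex{0,4,2,0} = 1
G(13) = mex{1,0,3,1} = 2
G(14) = mex{2,1,4,2} = 0
G(15) = mex{0,2,0,0} = 1
G(16) = mex{1,0,1,1} = 2
G(17) = mex{2,1,2,2} = 0
G(18) = mex{0,2,0,3} = 1
G(19) = mex{1,0,1,4} = 2
G(20) = mex{2,1,2,0} = 3
G(21) = mex{3,2,0,1} = 4
G(22) = mex{4,3,1,2} = 0
G(23) = mex{0,4,2,0} = 1
G(n+11) = G(n) holds for n = 0,…,8 (a full window of length max(S) = 9), so the sequence is purely periodic with period 11.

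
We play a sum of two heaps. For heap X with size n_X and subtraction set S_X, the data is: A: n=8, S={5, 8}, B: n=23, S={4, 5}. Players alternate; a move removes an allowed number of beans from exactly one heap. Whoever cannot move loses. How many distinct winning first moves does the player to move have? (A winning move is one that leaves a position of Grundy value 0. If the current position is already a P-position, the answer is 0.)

Heap A, S = {5, 8}:
G(0) = 0
G(1) = mex{} = 0
G(2) = mex{} = 0
G(3) = mex{} = 0
G(4) = mex{} = 0
G(5) = mex{0} = 1
G(6) = mex{0} = 1
G(7) = mex{0} = 1
G(8) = mex{0,0} = 1
G_A(8) = 1.
Heap B, S = {4, 5}:
G(0) = 0
G(1) = mex{} = 0
G(2) = mex{} = 0
G(3) = mex{} = 0
G(4) = mex{0} = 1
G(5) = mex{0,0} = 1
G(6) = mex{0,0} = 1
G(7) = mex{0,0} = 1
G(8) = mex{1,0} = 2
G(9) = mex{1,1} = 0
G(10) = mex{1,1} = 0
G(11) = mex{1,1} = 0
G(12) = mex{2,1} = 0
G(13) = mex{0,2} = 1
G(14) = mex{0,0} = 1
G(15) = mex{0,0} = 1
G(16) = mex{0,0} = 1
G(17) = mex{1,0} = 2
G(18) = mex{1,1} = 0
G(19) = mex{1,1} = 0
G(20) = mex{1,1} = 0
G(21) = mex{2,1} = 0
G(22) = mex{0,2} = 1
G(23) = mex{0,0} = 1
G_B(23) = 1.
Combined Grundy value = 1 ⊕ 1 = 0.
A winning move leaves total XOR = 0, i.e. changes one component's Grundy value g to g ⊕ X where X is the current total.
Heap A: target g' = 1⊕0 = 1, but every legal move changes the Grundy value (mex property), so 0 moves.
Heap B: target g' = 1⊕0 = 1, but every legal move changes the Grundy value (mex property), so 0 moves.

0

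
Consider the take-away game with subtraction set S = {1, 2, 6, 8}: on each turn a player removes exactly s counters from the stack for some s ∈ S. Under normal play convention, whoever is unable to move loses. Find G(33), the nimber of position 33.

G(0) = 0
G(1) = mex{0} = 1
G(2) = mex{1,0} = 2
G(3) = mex{2,1} = 0
G(4) = mex{0,2} = 1
G(5) = mex{1,0} = 2
G(6) = mex{2,1,0} = 3
G(7) = mex{3,2,1} = 0
G(8) = mex{0,3,2,0} = 1
G(9) = mex{1,0,0,1} = 2
G(10) = mex{2,1,1,2} = 0
G(11) = mex{0,2,2,0} = 1
G(12) = mex{1,0,3,1} = 2
G(13) = mex{2,1,0,2} = 3
G(14) = mex{3,2,1,3} = 0
G(15) = mex{0,3,2,0} = 1
G(16) = mex{1,0,0,1} = 2
G(17) = mex{2,1,1,2} = 0
G(18) = mex{0,2,2,0} = 1
G(19) = mex{1,0,3,1} = 2
G(20) = mex{2,1,0,2} = 3
G(21) = mex{3,2,1,3} = 0
G(22) = mex{0,3,2,0} = 1
G(23) = mex{1,0,0,1} = 2
G(24) = mex{2,1,1,2} = 0
G(25) = mex{0,2,2,0} = 1
G(26) = mex{1,0,3,1} = 2
G(27) = mex{2,1,0,2} = 3
G(28) = mex{3,2,1,3} = 0
G(29) = mex{0,3,2,0} = 1
G(30) = mex{1,0,0,1} = 2
G(31) = mex{2,1,1,2} = 0
G(32) = mex{0,2,2,0} = 1
G(33) = mex{1,0,3,1} = 2

2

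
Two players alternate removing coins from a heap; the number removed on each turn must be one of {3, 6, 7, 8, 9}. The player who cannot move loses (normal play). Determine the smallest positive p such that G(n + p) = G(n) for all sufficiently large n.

n :  0  1  2  3  4  5  6  7  8  9 10 11 12 13 14 15 16 17 18 19 20 21 22 23 24 25
G :  0  0  0  1  1  1  2  2  2  3  3  3  0  0  0  1  1  1  2  2  2  3  3  3  0  0
G(n+12) = G(n) holds for n = 0,…,8 (a full window of length max(S) = 9), so the sequence is purely periodic with period 12.

12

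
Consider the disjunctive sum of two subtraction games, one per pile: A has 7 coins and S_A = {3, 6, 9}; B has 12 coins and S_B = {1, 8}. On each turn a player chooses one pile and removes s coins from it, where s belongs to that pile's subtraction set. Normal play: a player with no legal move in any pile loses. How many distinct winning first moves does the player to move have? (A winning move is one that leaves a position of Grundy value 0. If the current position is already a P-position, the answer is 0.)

Pile A, S = {3, 6, 9}:
G(0) = 0
G(1) = mex{} = 0
G(2) = mex{} = 0
G(3) = mex{0} = 1
G(4) = mex{0} = 1
G(5) = mex{0} = 1
G(6) = mex{1,0} = 2
G(7) = mex{1,0} = 2
G_A(7) = 2.
Pile B, S = {1, 8}:
n :  0  1  2  3  4  5  6  7  8  9 10 11 12
G :  0  1  0  1  0  1  0  1  2  0  1  0  1
G_B(12) = 1.
Combined Grundy value = 2 ⊕ 1 = 3.
A winning move leaves total XOR = 0, i.e. changes one component's Grundy value g to g ⊕ X where X is the current total.
Pile A: need g' = 2⊕3 = 1. Options: 7−3→G=1, 7−6→G=0. Hits: 1.
Pile B: need g' = 1⊕3 = 2. Options: 12−1→G=0, 12−8→G=0. Hits: 0.

1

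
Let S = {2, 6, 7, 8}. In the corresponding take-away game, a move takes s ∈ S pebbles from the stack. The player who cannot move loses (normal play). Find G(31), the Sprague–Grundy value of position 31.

1

n :  0  1  2  3  4  5  6  7  8  9 10 11 12 13 14 15 16 17 18 19 20 21 22 23 24 25 26 27 28 29 30 31
G :  0  0  1  1  0  0  1  1  2  2  3  3  2  2  0  0  1  1  0  0  1  1  2  2  3  3  2  2  0  0  1  1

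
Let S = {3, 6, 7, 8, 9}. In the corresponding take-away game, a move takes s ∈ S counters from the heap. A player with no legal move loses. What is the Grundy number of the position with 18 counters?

n :  0  1  2  3  4  5  6  7  8  9 10 11 12 13 14 15 16 17 18
G :  0  0  0  1  1  1  2  2  2  3  3  3  0  0  0  1  1  1  2

2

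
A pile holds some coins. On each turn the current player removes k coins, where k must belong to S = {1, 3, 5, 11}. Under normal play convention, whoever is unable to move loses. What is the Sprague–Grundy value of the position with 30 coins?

G(0) = 0
G(1) = mex{0} = 1
G(2) = mex{1} = 0
G(3) = mex{0,0} = 1
G(4) = mex{1,1} = 0
G(5) = mex{0,0,0} = 1
G(6) = mex{1,1,1} = 0
G(7) = mex{0,0,0} = 1
G(8) = mex{1,1,1} = 0
G(9) = mex{0,0,0} = 1
G(10) = mex{1,1,1} = 0
G(11) = mex{0,0,0,0} = 1
G(12) = mex{1,1,1,1} = 0
G(13) = mex{0,0,0,0} = 1
G(14) = mex{1,1,1,1} = 0
G(15) = mex{0,0,0,0} = 1
G(16) = mex{1,1,1,1} = 0
G(17) = mex{0,0,0,0} = 1
G(18) = mex{1,1,1,1} = 0
G(19) = mex{0,0,0,0} = 1
G(20) = mex{1,1,1,1} = 0
G(21) = mex{0,0,0,0} = 1
G(22) = mex{1,1,1,1} = 0
G(23) = mex{0,0,0,0} = 1
G(24) = mex{1,1,1,1} = 0
G(25) = mex{0,0,0,0} = 1
G(26) = mex{1,1,1,1} = 0
G(27) = mex{0,0,0,0} = 1
G(28) = mex{1,1,1,1} = 0
G(29) = mex{0,0,0,0} = 1
G(30) = mex{1,1,1,1} = 0

0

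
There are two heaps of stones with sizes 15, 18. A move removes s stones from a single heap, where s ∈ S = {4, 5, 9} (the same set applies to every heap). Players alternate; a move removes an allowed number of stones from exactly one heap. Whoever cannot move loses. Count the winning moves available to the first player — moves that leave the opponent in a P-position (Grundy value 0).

3

All heaps use S = {4, 5, 9}:
G(0) = 0
G(1) = mex{} = 0
G(2) = mex{} = 0
G(3) = mex{} = 0
G(4) = mex{0} = 1
G(5) = mex{0,0} = 1
G(6) = mex{0,0} = 1
G(7) = mex{0,0} = 1
G(8) = mex{1,0} = 2
G(9) = mex{1,1,0} = 2
G(10) = mex{1,1,0} = 2
G(11) = mex{1,1,0} = 2
G(12) = mex{2,1,0} = 3
G(13) = mex{2,2,1} = 0
G(14) = mex{2,2,1} = 0
G(15) = mex{2,2,1} = 0
G(16) = mex{3,2,1} = 0
G(17) = mex{0,3,2} = 1
G(18) = mex{0,0,2} = 1
Heap A: G(15) = 0.
Heap B: G(18) = 1.
Combined Grundy value = 0 ⊕ 1 = 1.
A winning move leaves total XOR = 0, i.e. changes one component's Grundy value g to g ⊕ X where X is the current total.
Heap A: need g' = 0⊕1 = 1. Options: 15−4→G=2, 15−5→G=2, 15−9→G=1. Hits: 1.
Heap B: need g' = 1⊕1 = 0. Options: 18−4→G=0, 18−5→G=0, 18−9→G=2. Hits: 2.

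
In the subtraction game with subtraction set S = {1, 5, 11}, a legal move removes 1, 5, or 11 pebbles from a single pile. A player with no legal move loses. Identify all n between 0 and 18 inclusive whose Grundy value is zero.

n :  0  1  2  3  4  5  6  7  8  9 10 11 12 13 14 15 16 17 18
G :  0  1  0  1  0  1  0  1  0  1  0  1  0  1  0  1  0  1  0
P-positions are exactly the n with G(n) = 0.

0, 2, 4, 6, 8, 10, 12, 14, 16, 18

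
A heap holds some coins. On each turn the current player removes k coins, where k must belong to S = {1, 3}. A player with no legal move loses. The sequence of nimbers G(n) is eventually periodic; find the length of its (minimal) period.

2

G(0) = 0
G(1) = mex{0} = 1
G(2) = mex{1} = 0
G(3) = mex{0,0} = 1
G(4) = mex{1,1} = 0
G(5) = mex{0,0} = 1
G(6) = mex{1,1} = 0
G(7) = mex{0,0} = 1
G(8) = mex{1,1} = 0
G(9) = mex{0,0} = 1
G(10) = mex{1,1} = 0
G(11) = mex{0,0} = 1
G(12) = mex{1,1} = 0
G(13) = mex{0,0} = 1
G(14) = mex{1,1} = 0
G(n+2) = G(n) holds for n = 0,…,2 (a full window of length max(S) = 3), so the sequence is purely periodic with period 2.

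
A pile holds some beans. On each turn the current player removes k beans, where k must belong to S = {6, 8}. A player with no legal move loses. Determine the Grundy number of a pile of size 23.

G(0) = 0
G(1) = mex{} = 0
G(2) = mex{} = 0
G(3) = mex{} = 0
G(4) = mex{} = 0
G(5) = mex{} = 0
G(6) = mex{0} = 1
G(7) = mex{0} = 1
G(8) = mex{0,0} = 1
G(9) = mex{0,0} = 1
G(10) = mex{0,0} = 1
G(11) = mex{0,0} = 1
G(12) = mex{1,0} = 2
G(13) = mex{1,0} = 2
G(14) = mex{1,1} = 0
G(15) = mex{1,1} = 0
G(16) = mex{1,1} = 0
G(17) = mex{1,1} = 0
G(18) = mex{2,1} = 0
G(19) = mex{2,1} = 0
G(20) = mex{0,2} = 1
G(21) = mex{0,2} = 1
G(22) = mex{0,0} = 1
G(23) = mex{0,0} = 1

1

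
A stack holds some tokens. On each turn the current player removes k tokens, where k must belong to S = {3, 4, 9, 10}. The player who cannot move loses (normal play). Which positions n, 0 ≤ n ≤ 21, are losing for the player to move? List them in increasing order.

0, 1, 2, 7, 8, 13, 14, 15, 20, 21

G(0) = 0
G(1) = mex{} = 0
G(2) = mex{} = 0
G(3) = mex{0} = 1
G(4) = mex{0,0} = 1
G(5) = mex{0,0} = 1
G(6) = mex{1,0} = 2
G(7) = mex{1,1} = 0
G(8) = mex{1,1} = 0
G(9) = mex{2,1,0} = 3
G(10) = mex{0,2,0,0} = 1
G(11) = mex{0,0,0,0} = 1
G(12) = mex{3,0,1,0} = 2
G(13) = mex{1,3,1,1} = 0
G(14) = mex{1,1,1,1} = 0
G(15) = mex{2,1,2,1} = 0
G(16) = mex{0,2,0,2} = 1
G(17) = mex{0,0,0,0} = 1
G(18) = mex{0,0,3,0} = 1
G(19) = mex{1,0,1,3} = 2
G(20) = mex{1,1,1,1} = 0
G(21) = mex{1,1,2,1} = 0
P-positions are exactly the n with G(n) = 0.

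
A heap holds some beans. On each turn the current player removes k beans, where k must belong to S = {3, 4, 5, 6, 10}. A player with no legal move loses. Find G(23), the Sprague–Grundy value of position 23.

2

G(0) = 0
G(1) = mex{} = 0
G(2) = mex{} = 0
G(3) = mex{0} = 1
G(4) = mex{0,0} = 1
G(5) = mex{0,0,0} = 1
G(6) = mex{1,0,0,0} = 2
G(7) = mex{1,1,0,0} = 2
G(8) = mex{1,1,1,0} = 2
G(9) = mex{2,1,1,1} = 0
G(10) = mex{2,2,1,1,0} = 3
G(11) = mex{2,2,2,1,0} = 3
G(12) = mex{0,2,2,2,0} = 1
G(13) = mex{3,0,2,2,1} = 4
G(14) = mex{3,3,0,2,1} = 4
G(15) = mex{1,3,3,0,1} = 2
G(16) = mex{4,1,3,3,2} = 0
G(17) = mex{4,4,1,3,2} = 0
G(18) = mex{2,4,4,1,2} = 0
G(19) = mex{0,2,4,4,0} = 1
G(20) = mex{0,0,2,4,3} = 1
G(21) = mex{0,0,0,2,3} = 1
G(22) = mex{1,0,0,0,1} = 2
G(23) = mex{1,1,0,0,4} = 2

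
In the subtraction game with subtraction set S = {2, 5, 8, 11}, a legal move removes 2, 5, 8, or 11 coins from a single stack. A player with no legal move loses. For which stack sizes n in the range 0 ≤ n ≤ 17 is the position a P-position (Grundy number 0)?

G(0) = 0
G(1) = mex{} = 0
G(2) = mex{0} = 1
G(3) = mex{0} = 1
G(4) = mex{1} = 0
G(5) = mex{1,0} = 2
G(6) = mex{0,0} = 1
G(7) = mex{2,1} = 0
G(8) = mex{1,1,0} = 2
G(9) = mex{0,0,0} = 1
G(10) = mex{2,2,1} = 0
G(11) = mex{1,1,1,0} = 2
G(12) = mex{0,0,0,0} = 1
G(13) = mex{2,2,2,1} = 0
G(14) = mex{1,1,1,1} = 0
G(15) = mex{0,0,0,0} = 1
G(16) = mex{0,2,2,2} = 1
G(17) = mex{1,1,1,1} = 0
P-positions are exactly the n with G(n) = 0.

0, 1, 4, 7, 10, 13, 14, 17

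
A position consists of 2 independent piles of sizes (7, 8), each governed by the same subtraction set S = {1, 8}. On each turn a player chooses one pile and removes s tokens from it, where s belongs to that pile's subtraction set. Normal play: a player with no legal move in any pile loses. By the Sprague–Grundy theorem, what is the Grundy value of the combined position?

3

All piles use S = {1, 8}:
n : 0 1 2 3 4 5 6 7 8
G : 0 1 0 1 0 1 0 1 2
Pile A: G(7) = 1.
Pile B: G(8) = 2.
Combined Grundy value = 1 ⊕ 2 = 3.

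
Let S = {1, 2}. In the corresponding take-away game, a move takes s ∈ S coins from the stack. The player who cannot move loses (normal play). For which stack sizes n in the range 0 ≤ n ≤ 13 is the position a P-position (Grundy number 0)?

n :  0  1  2  3  4  5  6  7  8  9 10 11 12 13
G :  0  1  2  0  1  2  0  1  2  0  1  2  0  1
P-positions are exactly the n with G(n) = 0.

0, 3, 6, 9, 12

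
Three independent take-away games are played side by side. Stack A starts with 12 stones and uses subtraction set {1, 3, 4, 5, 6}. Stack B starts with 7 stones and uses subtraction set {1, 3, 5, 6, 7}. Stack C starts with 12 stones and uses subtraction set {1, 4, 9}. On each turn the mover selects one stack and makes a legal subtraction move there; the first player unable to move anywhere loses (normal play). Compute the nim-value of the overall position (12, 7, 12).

2

Stack A, S = {1, 3, 4, 5, 6}:
G(0) = 0
G(1) = mex{0} = 1
G(2) = mex{1} = 0
G(3) = mex{0,0} = 1
G(4) = mex{1,1,0} = 2
G(5) = mex{2,0,1,0} = 3
G(6) = mex{3,1,0,1,0} = 2
G(7) = mex{2,2,1,0,1} = 3
G(8) = mex{3,3,2,1,0} = 4
G(9) = mex{4,2,3,2,1} = 0
G(10) = mex{0,3,2,3,2} = 1
G(11) = mex{1,4,3,2,3} = 0
G(12) = mex{0,0,4,3,2} = 1
G_A(12) = 1.
Stack B, S = {1, 3, 5, 6, 7}:
n : 0 1 2 3 4 5 6 7
G : 0 1 0 1 0 1 2 3
G_B(7) = 3.
Stack C, S = {1, 4, 9}:
G(0) = 0
G(1) = mex{0} = 1
G(2) = mex{1} = 0
G(3) = mex{0} = 1
G(4) = mex{1,0} = 2
G(5) = mex{2,1} = 0
G(6) = mex{0,0} = 1
G(7) = mex{1,1} = 0
G(8) = mex{0,2} = 1
G(9) = mex{1,0,0} = 2
G(10) = mex{2,1,1} = 0
G(11) = mex{0,0,0} = 1
G(12) = mex{1,1,1} = 0
G_C(12) = 0.
Combined Grundy value = 1 ⊕ 3 ⊕ 0 = 2.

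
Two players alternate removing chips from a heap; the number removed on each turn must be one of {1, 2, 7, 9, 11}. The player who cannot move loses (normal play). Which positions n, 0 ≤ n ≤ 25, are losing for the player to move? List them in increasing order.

n :  0  1  2  3  4  5  6  7  8  9 10 11 12 13 14 15 16 17 18 19 20 21 22 23 24 25
G :  0  1  2  0  1  2  0  1  2  3  4  5  3  4  5  3  0  1  2  0  1  2  0  1  2  3
P-positions are exactly the n with G(n) = 0.

0, 3, 6, 16, 19, 22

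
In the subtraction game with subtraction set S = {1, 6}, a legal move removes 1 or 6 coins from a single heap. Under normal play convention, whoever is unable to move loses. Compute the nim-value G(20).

2

G(0) = 0
G(1) = mex{0} = 1
G(2) = mex{1} = 0
G(3) = mex{0} = 1
G(4) = mex{1} = 0
G(5) = mex{0} = 1
G(6) = mex{1,0} = 2
G(7) = mex{2,1} = 0
G(8) = mex{0,0} = 1
G(9) = mex{1,1} = 0
G(10) = mex{0,0} = 1
G(11) = mex{1,1} = 0
G(12) = mex{0,2} = 1
G(13) = mex{1,0} = 2
G(14) = mex{2,1} = 0
G(15) = mex{0,0} = 1
G(16) = mex{1,1} = 0
G(17) = mex{0,0} = 1
G(18) = mex{1,1} = 0
G(19) = mex{0,2} = 1
G(20) = mex{1,0} = 2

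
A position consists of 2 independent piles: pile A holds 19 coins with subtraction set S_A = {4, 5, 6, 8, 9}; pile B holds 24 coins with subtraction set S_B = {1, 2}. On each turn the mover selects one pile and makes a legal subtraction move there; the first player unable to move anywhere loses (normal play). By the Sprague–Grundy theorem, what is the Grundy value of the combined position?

Pile A, S = {4, 5, 6, 8, 9}:
n :  0  1  2  3  4  5  6  7  8  9 10 11 12 13 14 15 16 17 18 19
G :  0  0  0  0  1  1  1  1  2  2  2  2  3  0  0  0  0  1  1  1
G_A(19) = 1.
Pile B, S = {1, 2}:
G(0) = 0
G(1) = mex{0} = 1
G(2) = mex{1,0} = 2
G(3) = mex{2,1} = 0
G(4) = mex{0,2} = 1
G(5) = mex{1,0} = 2
G(6) = mex{2,1} = 0
G(7) = mex{0,2} = 1
G(8) = mex{1,0} = 2
G(9) = mex{2,1} = 0
G(10) = mex{0,2} = 1
G(11) = mex{1,0} = 2
G(12) = mex{2,1} = 0
G(13) = mex{0,2} = 1
G(14) = mex{1,0} = 2
G(15) = mex{2,1} = 0
G(16) = mex{0,2} = 1
G(17) = mex{1,0} = 2
G(18) = mex{2,1} = 0
G(19) = mex{0,2} = 1
G(20) = mex{1,0} = 2
G(21) = mex{2,1} = 0
G(22) = mex{0,2} = 1
G(23) = mex{1,0} = 2
G(24) = mex{2,1} = 0
G_B(24) = 0.
Combined Grundy value = 1 ⊕ 0 = 1.

1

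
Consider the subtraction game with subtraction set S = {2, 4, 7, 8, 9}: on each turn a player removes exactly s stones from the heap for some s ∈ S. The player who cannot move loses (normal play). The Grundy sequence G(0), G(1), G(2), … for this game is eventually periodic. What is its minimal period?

n :  0  1  2  3  4  5  6  7  8  9 10 11 12 13 14 15 16 17 18 19 20 21 22 23
G :  0  0  1  1  2  2  0  3  1  4  2  0  0  1  1  2  2  0  3  1  4  2  0  0
G(n+11) = G(n) holds for n = 0,…,8 (a full window of length max(S) = 9), so the sequence is purely periodic with period 11.

11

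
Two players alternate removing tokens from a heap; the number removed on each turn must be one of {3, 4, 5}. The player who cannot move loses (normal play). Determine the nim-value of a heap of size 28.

1

G(0) = 0
G(1) = mex{} = 0
G(2) = mex{} = 0
G(3) = mex{0} = 1
G(4) = mex{0,0} = 1
G(5) = mex{0,0,0} = 1
G(6) = mex{1,0,0} = 2
G(7) = mex{1,1,0} = 2
G(8) = mex{1,1,1} = 0
G(9) = mex{2,1,1} = 0
G(10) = mex{2,2,1} = 0
G(11) = mex{0,2,2} = 1
G(12) = mex{0,0,2} = 1
G(13) = mex{0,0,0} = 1
G(14) = mex{1,0,0} = 2
G(15) = mex{1,1,0} = 2
G(16) = mex{1,1,1} = 0
G(17) = mex{2,1,1} = 0
G(18) = mex{2,2,1} = 0
G(19) = mex{0,2,2} = 1
G(20) = mex{0,0,2} = 1
G(21) = mex{0,0,0} = 1
G(22) = mex{1,0,0} = 2
G(23) = mex{1,1,0} = 2
G(24) = mex{1,1,1} = 0
G(25) = mex{2,1,1} = 0
G(26) = mex{2,2,1} = 0
G(27) = mex{0,2,2} = 1
G(28) = mex{0,0,2} = 1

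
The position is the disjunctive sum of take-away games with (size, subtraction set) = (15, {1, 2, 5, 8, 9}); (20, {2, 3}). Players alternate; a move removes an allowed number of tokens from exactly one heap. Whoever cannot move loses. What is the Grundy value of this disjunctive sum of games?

Heap A, S = {1, 2, 5, 8, 9}:
n :  0  1  2  3  4  5  6  7  8  9 10 11 12 13 14 15
G :  0  1  2  0  1  2  0  1  2  3  0  1  2  0  1  2
G_A(15) = 2.
Heap B, S = {2, 3}:
n :  0  1  2  3  4  5  6  7  8  9 10 11 12 13 14 15 16 17 18 19 20
G :  0  0  1  1  2  0  0  1  1  2  0  0  1  1  2  0  0  1  1  2  0
G_B(20) = 0.
Combined Grundy value = 2 ⊕ 0 = 2.

2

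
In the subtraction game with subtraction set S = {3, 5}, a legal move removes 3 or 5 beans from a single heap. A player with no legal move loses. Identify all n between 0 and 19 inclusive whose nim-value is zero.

0, 1, 2, 8, 9, 10, 16, 17, 18

G(0) = 0
G(1) = mex{} = 0
G(2) = mex{} = 0
G(3) = mex{0} = 1
G(4) = mex{0} = 1
G(5) = mex{0,0} = 1
G(6) = mex{1,0} = 2
G(7) = mex{1,0} = 2
G(8) = mex{1,1} = 0
G(9) = mex{2,1} = 0
G(10) = mex{2,1} = 0
G(11) = mex{0,2} = 1
G(12) = mex{0,2} = 1
G(13) = mex{0,0} = 1
G(14) = mex{1,0} = 2
G(15) = mex{1,0} = 2
G(16) = mex{1,1} = 0
G(17) = mex{2,1} = 0
G(18) = mex{2,1} = 0
G(19) = mex{0,2} = 1
P-positions are exactly the n with G(n) = 0.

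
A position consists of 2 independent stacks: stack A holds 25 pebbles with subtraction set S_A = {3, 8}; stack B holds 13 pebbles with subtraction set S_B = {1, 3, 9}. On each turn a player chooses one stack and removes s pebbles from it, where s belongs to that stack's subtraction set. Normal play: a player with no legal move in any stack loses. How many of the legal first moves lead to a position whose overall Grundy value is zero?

0

Stack A, S = {3, 8}:
G(0) = 0
G(1) = mex{} = 0
G(2) = mex{} = 0
G(3) = mex{0} = 1
G(4) = mex{0} = 1
G(5) = mex{0} = 1
G(6) = mex{1} = 0
G(7) = mex{1} = 0
G(8) = mex{1,0} = 2
G(9) = mex{0,0} = 1
G(10) = mex{0,0} = 1
G(11) = mex{2,1} = 0
G(12) = mex{1,1} = 0
G(13) = mex{1,1} = 0
G(14) = mex{0,0} = 1
G(15) = mex{0,0} = 1
G(16) = mex{0,2} = 1
G(17) = mex{1,1} = 0
G(18) = mex{1,1} = 0
G(19) = mex{1,0} = 2
G(20) = mex{0,0} = 1
G(21) = mex{0,0} = 1
G(22) = mex{2,1} = 0
G(23) = mex{1,1} = 0
G(24) = mex{1,1} = 0
G(25) = mex{0,0} = 1
G_A(25) = 1.
Stack B, S = {1, 3, 9}:
G(0) = 0
G(1) = mex{0} = 1
G(2) = mex{1} = 0
G(3) = mex{0,0} = 1
G(4) = mex{1,1} = 0
G(5) = mex{0,0} = 1
G(6) = mex{1,1} = 0
G(7) = mex{0,0} = 1
G(8) = mex{1,1} = 0
G(9) = mex{0,0,0} = 1
G(10) = mex{1,1,1} = 0
G(11) = mex{0,0,0} = 1
G(12) = mex{1,1,1} = 0
G(13) = mex{0,0,0} = 1
G_B(13) = 1.
Combined Grundy value = 1 ⊕ 1 = 0.
A winning move leaves total XOR = 0, i.e. changes one component's Grundy value g to g ⊕ X where X is the current total.
Stack A: target g' = 1⊕0 = 1, but every legal move changes the Grundy value (mex property), so 0 moves.
Stack B: target g' = 1⊕0 = 1, but every legal move changes the Grundy value (mex property), so 0 moves.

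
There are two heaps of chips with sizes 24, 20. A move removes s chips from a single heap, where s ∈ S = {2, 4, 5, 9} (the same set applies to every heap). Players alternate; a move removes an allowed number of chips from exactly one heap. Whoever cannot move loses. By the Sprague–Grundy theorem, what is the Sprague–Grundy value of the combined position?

2

All heaps use S = {2, 4, 5, 9}:
n :  0  1  2  3  4  5  6  7  8  9 10 11 12 13 14 15 16 17 18 19 20 21 22 23 24
G :  0  0  1  1  2  2  3  0  0  1  1  2  2  3  0  0  1  1  2  2  3  0  0  1  1
Heap A: G(24) = 1.
Heap B: G(20) = 3.
Combined Grundy value = 1 ⊕ 3 = 2.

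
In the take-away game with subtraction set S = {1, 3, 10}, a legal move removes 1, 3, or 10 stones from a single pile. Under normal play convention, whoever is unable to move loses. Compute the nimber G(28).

0

G(0) = 0
G(1) = mex{0} = 1
G(2) = mex{1} = 0
G(3) = mex{0,0} = 1
G(4) = mex{1,1} = 0
G(5) = mex{0,0} = 1
G(6) = mex{1,1} = 0
G(7) = mex{0,0} = 1
G(8) = mex{1,1} = 0
G(9) = mex{0,0} = 1
G(10) = mex{1,1,0} = 2
G(11) = mex{2,0,1} = 3
G(12) = mex{3,1,0} = 2
G(13) = mex{2,2,1} = 0
G(14) = mex{0,3,0} = 1
G(15) = mex{1,2,1} = 0
G(16) = mex{0,0,0} = 1
G(17) = mex{1,1,1} = 0
G(18) = mex{0,0,0} = 1
G(19) = mex{1,1,1} = 0
G(20) = mex{0,0,2} = 1
G(21) = mex{1,1,3} = 0
G(22) = mex{0,0,2} = 1
G(23) = mex{1,1,0} = 2
G(24) = mex{2,0,1} = 3
G(25) = mex{3,1,0} = 2
G(26) = mex{2,2,1} = 0
G(27) = mex{0,3,0} = 1
G(28) = mex{1,2,1} = 0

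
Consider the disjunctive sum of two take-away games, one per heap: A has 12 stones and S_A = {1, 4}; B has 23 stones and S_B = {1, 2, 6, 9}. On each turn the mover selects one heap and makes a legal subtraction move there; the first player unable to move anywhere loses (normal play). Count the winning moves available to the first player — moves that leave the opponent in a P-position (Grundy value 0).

3

Heap A, S = {1, 4}:
n :  0  1  2  3  4  5  6  7  8  9 10 11 12
G :  0  1  0  1  2  0  1  0  1  2  0  1  0
G_A(12) = 0.
Heap B, S = {1, 2, 6, 9}:
G(0) = 0
G(1) = mex{0} = 1
G(2) = mex{1,0} = 2
G(3) = mex{2,1} = 0
G(4) = mex{0,2} = 1
G(5) = mex{1,0} = 2
G(6) = mex{2,1,0} = 3
G(7) = mex{3,2,1} = 0
G(8) = mex{0,3,2} = 1
G(9) = mex{1,0,0,0} = 2
G(10) = mex{2,1,1,1} = 0
G(11) = mex{0,2,2,2} = 1
G(12) = mex{1,0,3,0} = 2
G(13) = mex{2,1,0,1} = 3
G(14) = mex{3,2,1,2} = 0
G(15) = mex{0,3,2,3} = 1
G(16) = mex{1,0,0,0} = 2
G(17) = mex{2,1,1,1} = 0
G(18) = mex{0,2,2,2} = 1
G(19) = mex{1,0,3,0} = 2
G(20) = mex{2,1,0,1} = 3
G(21) = mex{3,2,1,2} = 0
G(22) = mex{0,3,2,3} = 1
G(23) = mex{1,0,0,0} = 2
G_B(23) = 2.
Combined Grundy value = 0 ⊕ 2 = 2.
A winning move leaves total XOR = 0, i.e. changes one component's Grundy value g to g ⊕ X where X is the current total.
Heap A: need g' = 0⊕2 = 2. Options: 12−1→G=1, 12−4→G=1. Hits: 0.
Heap B: need g' = 2⊕2 = 0. Options: 23−1→G=1, 23−2→G=0, 23−6→G=0, 23−9→G=0. Hits: 3.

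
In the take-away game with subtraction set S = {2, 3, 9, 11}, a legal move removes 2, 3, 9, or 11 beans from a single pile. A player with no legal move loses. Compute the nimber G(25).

n :  0  1  2  3  4  5  6  7  8  9 10 11 12 13 14 15 16 17 18 19 20 21 22 23 24 25
G :  0  0  1  1  2  0  0  1  1  2  2  3  3  0  2  1  3  3  0  0  1  1  2  0  3  1

1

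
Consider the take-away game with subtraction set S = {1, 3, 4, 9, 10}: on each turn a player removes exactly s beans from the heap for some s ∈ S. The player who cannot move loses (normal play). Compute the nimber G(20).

G(0) = 0
G(1) = mex{0} = 1
G(2) = mex{1} = 0
G(3) = mex{0,0} = 1
G(4) = mex{1,1,0} = 2
G(5) = mex{2,0,1} = 3
G(6) = mex{3,1,0} = 2
G(7) = mex{2,2,1} = 0
G(8) = mex{0,3,2} = 1
G(9) = mex{1,2,3,0} = 4
G(10) = mex{4,0,2,1,0} = 3
G(11) = mex{3,1,0,0,1} = 2
G(12) = mex{2,4,1,1,0} = 3
G(13) = mex{3,3,4,2,1} = 0
G(14) = mex{0,2,3,3,2} = 1
G(15) = mex{1,3,2,2,3} = 0
G(16) = mex{0,0,3,0,2} = 1
G(17) = mex{1,1,0,1,0} = 2
G(18) = mex{2,0,1,4,1} = 3
G(19) = mex{3,1,0,3,4} = 2
G(20) = mex{2,2,1,2,3} = 0

0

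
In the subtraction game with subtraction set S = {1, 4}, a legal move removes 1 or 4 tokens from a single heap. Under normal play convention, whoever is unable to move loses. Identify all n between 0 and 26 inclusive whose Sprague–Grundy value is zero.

0, 2, 5, 7, 10, 12, 15, 17, 20, 22, 25

n :  0  1  2  3  4  5  6  7  8  9 10 11 12 13 14 15 16 17 18 19 20 21 22 23 24 25 26
G :  0  1  0  1  2  0  1  0  1  2  0  1  0  1  2  0  1  0  1  2  0  1  0  1  2  0  1
P-positions are exactly the n with G(n) = 0.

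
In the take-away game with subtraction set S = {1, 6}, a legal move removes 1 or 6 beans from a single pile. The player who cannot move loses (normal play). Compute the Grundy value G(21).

G(0) = 0
G(1) = mex{0} = 1
G(2) = mex{1} = 0
G(3) = mex{0} = 1
G(4) = mex{1} = 0
G(5) = mex{0} = 1
G(6) = mex{1,0} = 2
G(7) = mex{2,1} = 0
G(8) = mex{0,0} = 1
G(9) = mex{1,1} = 0
G(10) = mex{0,0} = 1
G(11) = mex{1,1} = 0
G(12) = mex{0,2} = 1
G(13) = mex{1,0} = 2
G(14) = mex{2,1} = 0
G(15) = mex{0,0} = 1
G(16) = mex{1,1} = 0
G(17) = mex{0,0} = 1
G(18) = mex{1,1} = 0
G(19) = mex{0,2} = 1
G(20) = mex{1,0} = 2
G(21) = mex{2,1} = 0

0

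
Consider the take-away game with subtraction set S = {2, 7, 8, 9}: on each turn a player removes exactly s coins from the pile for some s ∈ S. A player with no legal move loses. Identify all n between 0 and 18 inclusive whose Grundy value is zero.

n :  0  1  2  3  4  5  6  7  8  9 10 11 12 13 14 15 16 17 18
G :  0  0  1  1  0  0  1  1  2  2  3  3  2  2  3  0  0  1  1
P-positions are exactly the n with G(n) = 0.

0, 1, 4, 5, 15, 16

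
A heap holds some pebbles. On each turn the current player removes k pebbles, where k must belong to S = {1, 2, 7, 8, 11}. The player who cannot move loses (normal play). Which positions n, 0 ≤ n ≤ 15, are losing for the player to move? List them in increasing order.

0, 3, 6, 9, 12, 15

G(0) = 0
G(1) = mex{0} = 1
G(2) = mex{1,0} = 2
G(3) = mex{2,1} = 0
G(4) = mex{0,2} = 1
G(5) = mex{1,0} = 2
G(6) = mex{2,1} = 0
G(7) = mex{0,2,0} = 1
G(8) = mex{1,0,1,0} = 2
G(9) = mex{2,1,2,1} = 0
G(10) = mex{0,2,0,2} = 1
G(11) = mex{1,0,1,0,0} = 2
G(12) = mex{2,1,2,1,1} = 0
G(13) = mex{0,2,0,2,2} = 1
G(14) = mex{1,0,1,0,0} = 2
G(15) = mex{2,1,2,1,1} = 0
P-positions are exactly the n with G(n) = 0.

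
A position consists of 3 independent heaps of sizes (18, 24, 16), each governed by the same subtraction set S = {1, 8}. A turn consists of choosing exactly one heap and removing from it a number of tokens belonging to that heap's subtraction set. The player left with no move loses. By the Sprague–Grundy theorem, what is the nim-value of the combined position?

All heaps use S = {1, 8}:
G(0) = 0
G(1) = mex{0} = 1
G(2) = mex{1} = 0
G(3) = mex{0} = 1
G(4) = mex{1} = 0
G(5) = mex{0} = 1
G(6) = mex{1} = 0
G(7) = mex{0} = 1
G(8) = mex{1,0} = 2
G(9) = mex{2,1} = 0
G(10) = mex{0,0} = 1
G(11) = mex{1,1} = 0
G(12) = mex{0,0} = 1
G(13) = mex{1,1} = 0
G(14) = mex{0,0} = 1
G(15) = mex{1,1} = 0
G(16) = mex{0,2} = 1
G(17) = mex{1,0} = 2
G(18) = mex{2,1} = 0
G(19) = mex{0,0} = 1
G(20) = mex{1,1} = 0
G(21) = mex{0,0} = 1
G(22) = mex{1,1} = 0
G(23) = mex{0,0} = 1
G(24) = mex{1,1} = 0
Heap A: G(18) = 0.
Heap B: G(24) = 0.
Heap C: G(16) = 1.
Combined Grundy value = 0 ⊕ 0 ⊕ 1 = 1.

1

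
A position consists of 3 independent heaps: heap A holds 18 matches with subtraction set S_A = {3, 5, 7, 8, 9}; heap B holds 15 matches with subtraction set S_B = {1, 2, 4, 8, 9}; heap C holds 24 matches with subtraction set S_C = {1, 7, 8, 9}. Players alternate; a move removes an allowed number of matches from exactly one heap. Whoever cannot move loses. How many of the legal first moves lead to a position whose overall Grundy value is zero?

4

Heap A, S = {3, 5, 7, 8, 9}:
n :  0  1  2  3  4  5  6  7  8  9 10 11 12 13 14 15 16 17 18
G :  0  0  0  1  1  1  2  2  2  3  3  3  0  0  0  1  1  1  2
G_A(18) = 2.
Heap B, S = {1, 2, 4, 8, 9}:
n :  0  1  2  3  4  5  6  7  8  9 10 11 12 13 14 15
G :  0  1  2  0  1  2  0  1  2  3  4  5  3  0  1  2
G_B(15) = 2.
Heap C, S = {1, 7, 8, 9}:
n :  0  1  2  3  4  5  6  7  8  9 10 11 12 13 14 15 16 17 18 19 20 21 22 23 24
G :  0  1  0  1  0  1  0  1  2  3  2  3  2  3  2  3  0  1  0  1  0  1  0  1  2
G_C(24) = 2.
Combined Grundy value = 2 ⊕ 2 ⊕ 2 = 2.
A winning move leaves total XOR = 0, i.e. changes one component's Grundy value g to g ⊕ X where X is the current total.
Heap A: need g' = 2⊕2 = 0. Options: 18−3→G=1, 18−5→G=0, 18−7→G=3, 18−8→G=3, 18−9→G=3. Hits: 1.
Heap B: need g' = 2⊕2 = 0. Options: 15−1→G=1, 15−2→G=0, 15−4→G=5, 15−8→G=1, 15−9→G=0. Hits: 2.
Heap C: need g' = 2⊕2 = 0. Options: 24−1→G=1, 24−7→G=1, 24−8→G=0, 24−9→G=3. Hits: 1.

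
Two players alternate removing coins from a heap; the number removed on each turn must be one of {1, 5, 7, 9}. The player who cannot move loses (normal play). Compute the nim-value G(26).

0

G(0) = 0
G(1) = mex{0} = 1
G(2) = mex{1} = 0
G(3) = mex{0} = 1
G(4) = mex{1} = 0
G(5) = mex{0,0} = 1
G(6) = mex{1,1} = 0
G(7) = mex{0,0,0} = 1
G(8) = mex{1,1,1} = 0
G(9) = mex{0,0,0,0} = 1
G(10) = mex{1,1,1,1} = 0
G(11) = mex{0,0,0,0} = 1
G(12) = mex{1,1,1,1} = 0
G(13) = mex{0,0,0,0} = 1
G(14) = mex{1,1,1,1} = 0
G(15) = mex{0,0,0,0} = 1
G(16) = mex{1,1,1,1} = 0
G(17) = mex{0,0,0,0} = 1
G(18) = mex{1,1,1,1} = 0
G(19) = mex{0,0,0,0} = 1
G(20) = mex{1,1,1,1} = 0
G(21) = mex{0,0,0,0} = 1
G(22) = mex{1,1,1,1} = 0
G(23) = mex{0,0,0,0} = 1
G(24) = mex{1,1,1,1} = 0
G(25) = mex{0,0,0,0} = 1
G(26) = mex{1,1,1,1} = 0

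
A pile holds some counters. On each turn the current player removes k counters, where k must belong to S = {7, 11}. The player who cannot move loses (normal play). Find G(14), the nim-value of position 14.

2

G(0) = 0
G(1) = mex{} = 0
G(2) = mex{} = 0
G(3) = mex{} = 0
G(4) = mex{} = 0
G(5) = mex{} = 0
G(6) = mex{} = 0
G(7) = mex{0} = 1
G(8) = mex{0} = 1
G(9) = mex{0} = 1
G(10) = mex{0} = 1
G(11) = mex{0,0} = 1
G(12) = mex{0,0} = 1
G(13) = mex{0,0} = 1
G(14) = mex{1,0} = 2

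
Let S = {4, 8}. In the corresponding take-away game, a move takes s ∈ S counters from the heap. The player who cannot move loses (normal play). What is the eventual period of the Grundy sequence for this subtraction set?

n :  0  1  2  3  4  5  6  7  8  9 10 11 12 13 14 15 16 17 18 19 20 21 22 23 24 25
G :  0  0  0  0  1  1  1  1  2  2  2  2  0  0  0  0  1  1  1  1  2  2  2  2  0  0
G(n+12) = G(n) holds for n = 0,…,7 (a full window of length max(S) = 8), so the sequence is purely periodic with period 12.

12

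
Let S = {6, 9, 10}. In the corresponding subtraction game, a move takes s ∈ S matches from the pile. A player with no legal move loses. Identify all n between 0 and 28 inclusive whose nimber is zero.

G(0) = 0
G(1) = mex{} = 0
G(2) = mex{} = 0
G(3) = mex{} = 0
G(4) = mex{} = 0
G(5) = mex{} = 0
G(6) = mex{0} = 1
G(7) = mex{0} = 1
G(8) = mex{0} = 1
G(9) = mex{0,0} = 1
G(10) = mex{0,0,0} = 1
G(11) = mex{0,0,0} = 1
G(12) = mex{1,0,0} = 2
G(13) = mex{1,0,0} = 2
G(14) = mex{1,0,0} = 2
G(15) = mex{1,1,0} = 2
G(16) = mex{1,1,1} = 0
G(17) = mex{1,1,1} = 0
G(18) = mex{2,1,1} = 0
G(19) = mex{2,1,1} = 0
G(20) = mex{2,1,1} = 0
G(21) = mex{2,2,1} = 0
G(22) = mex{0,2,2} = 1
G(23) = mex{0,2,2} = 1
G(24) = mex{0,2,2} = 1
G(25) = mex{0,0,2} = 1
G(26) = mex{0,0,0} = 1
G(27) = mex{0,0,0} = 1
G(28) = mex{1,0,0} = 2
P-positions are exactly the n with G(n) = 0.

0, 1, 2, 3, 4, 5, 16, 17, 18, 19, 20, 21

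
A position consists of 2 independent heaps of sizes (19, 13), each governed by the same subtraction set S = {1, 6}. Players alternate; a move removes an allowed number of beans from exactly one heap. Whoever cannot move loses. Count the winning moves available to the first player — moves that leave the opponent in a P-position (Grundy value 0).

2

All heaps use S = {1, 6}:
n :  0  1  2  3  4  5  6  7  8  9 10 11 12 13 14 15 16 17 18 19
G :  0  1  0  1  0  1  2  0  1  0  1  0  1  2  0  1  0  1  0  1
Heap A: G(19) = 1.
Heap B: G(13) = 2.
Combined Grundy value = 1 ⊕ 2 = 3.
A winning move leaves total XOR = 0, i.e. changes one component's Grundy value g to g ⊕ X where X is the current total.
Heap A: need g' = 1⊕3 = 2. Options: 19−1→G=0, 19−6→G=2. Hits: 1.
Heap B: need g' = 2⊕3 = 1. Options: 13−1→G=1, 13−6→G=0. Hits: 1.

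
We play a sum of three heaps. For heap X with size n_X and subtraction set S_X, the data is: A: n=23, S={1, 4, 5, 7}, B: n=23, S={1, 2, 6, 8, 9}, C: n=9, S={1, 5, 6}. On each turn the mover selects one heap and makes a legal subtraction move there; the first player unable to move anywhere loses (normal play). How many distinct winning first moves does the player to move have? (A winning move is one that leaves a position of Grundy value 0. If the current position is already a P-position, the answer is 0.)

Heap A, S = {1, 4, 5, 7}:
G(0) = 0
G(1) = mex{0} = 1
G(2) = mex{1} = 0
G(3) = mex{0} = 1
G(4) = mex{1,0} = 2
G(5) = mex{2,1,0} = 3
G(6) = mex{3,0,1} = 2
G(7) = mex{2,1,0,0} = 3
G(8) = mex{3,2,1,1} = 0
G(9) = mex{0,3,2,0} = 1
G(10) = mex{1,2,3,1} = 0
G(11) = mex{0,3,2,2} = 1
G(12) = mex{1,0,3,3} = 2
G(13) = mex{2,1,0,2} = 3
G(14) = mex{3,0,1,3} = 2
G(15) = mex{2,1,0,0} = 3
G(16) = mex{3,2,1,1} = 0
G(17) = mex{0,3,2,0} = 1
G(18) = mex{1,2,3,1} = 0
G(19) = mex{0,3,2,2} = 1
G(20) = mex{1,0,3,3} = 2
G(21) = mex{2,1,0,2} = 3
G(22) = mex{3,0,1,3} = 2
G(23) = mex{2,1,0,0} = 3
G_A(23) = 3.
Heap B, S = {1, 2, 6, 8, 9}:
n :  0  1  2  3  4  5  6  7  8  9 10 11 12 13 14 15 16 17 18 19 20 21 22 23
G :  0  1  2  0  1  2  3  0  1  2  0  1  2  3  0  1  2  0  1  2  3  0  1  2
G_B(23) = 2.
Heap C, S = {1, 5, 6}:
n : 0 1 2 3 4 5 6 7 8 9
G : 0 1 0 1 0 1 2 3 2 3
G_C(9) = 3.
Combined Grundy value = 3 ⊕ 2 ⊕ 3 = 2.
A winning move leaves total XOR = 0, i.e. changes one component's Grundy value g to g ⊕ X where X is the current total.
Heap A: need g' = 3⊕2 = 1. Options: 23−1→G=2, 23−4→G=1, 23−5→G=0, 23−7→G=0. Hits: 1.
Heap B: need g' = 2⊕2 = 0. Options: 23−1→G=1, 23−2→G=0, 23−6→G=0, 23−8→G=1, 23−9→G=0. Hits: 3.
Heap C: need g' = 3⊕2 = 1. Options: 9−1→G=2, 9−5→G=0, 9−6→G=1. Hits: 1.

5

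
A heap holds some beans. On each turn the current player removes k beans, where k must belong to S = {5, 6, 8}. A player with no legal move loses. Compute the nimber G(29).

n :  0  1  2  3  4  5  6  7  8  9 10 11 12 13 14 15 16 17 18 19 20 21 22 23 24 25 26 27 28 29
G :  0  0  0  0  0  1  1  1  1  1  2  2  2  0  0  0  0  0  1  1  1  1  1  2  2  2  0  0  0  0

0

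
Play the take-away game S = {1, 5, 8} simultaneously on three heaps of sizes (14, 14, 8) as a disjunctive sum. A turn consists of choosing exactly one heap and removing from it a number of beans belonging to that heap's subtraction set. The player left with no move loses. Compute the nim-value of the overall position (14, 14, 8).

All heaps use S = {1, 5, 8}:
G(0) = 0
G(1) = mex{0} = 1
G(2) = mex{1} = 0
G(3) = mex{0} = 1
G(4) = mex{1} = 0
G(5) = mex{0,0} = 1
G(6) = mex{1,1} = 0
G(7) = mex{0,0} = 1
G(8) = mex{1,1,0} = 2
G(9) = mex{2,0,1} = 3
G(10) = mex{3,1,0} = 2
G(11) = mex{2,0,1} = 3
G(12) = mex{3,1,0} = 2
G(13) = mex{2,2,1} = 0
G(14) = mex{0,3,0} = 1
Heap A: G(14) = 1.
Heap B: G(14) = 1.
Heap C: G(8) = 2.
Combined Grundy value = 1 ⊕ 1 ⊕ 2 = 2.

2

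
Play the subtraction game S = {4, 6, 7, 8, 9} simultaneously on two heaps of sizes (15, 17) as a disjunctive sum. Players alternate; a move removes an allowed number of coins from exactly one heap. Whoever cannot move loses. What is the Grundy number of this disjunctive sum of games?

All heaps use S = {4, 6, 7, 8, 9}:
n :  0  1  2  3  4  5  6  7  8  9 10 11 12 13 14 15 16 17
G :  0  0  0  0  1  1  1  1  2  2  2  2  3  0  0  0  0  1
Heap A: G(15) = 0.
Heap B: G(17) = 1.
Combined Grundy value = 0 ⊕ 1 = 1.

1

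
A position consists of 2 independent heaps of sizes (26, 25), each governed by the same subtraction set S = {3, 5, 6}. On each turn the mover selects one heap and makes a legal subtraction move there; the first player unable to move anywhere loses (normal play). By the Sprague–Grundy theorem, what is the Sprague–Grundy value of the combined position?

0

All heaps use S = {3, 5, 6}:
n :  0  1  2  3  4  5  6  7  8  9 10 11 12 13 14 15 16 17 18 19 20 21 22 23 24 25 26
G :  0  0  0  1  1  1  2  2  2  0  0  0  1  1  1  2  2  2  0  0  0  1  1  1  2  2  2
Heap A: G(26) = 2.
Heap B: G(25) = 2.
Combined Grundy value = 2 ⊕ 2 = 0.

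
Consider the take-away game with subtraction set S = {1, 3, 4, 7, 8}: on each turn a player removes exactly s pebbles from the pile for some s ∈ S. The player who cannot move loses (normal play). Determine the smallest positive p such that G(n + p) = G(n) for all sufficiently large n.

n :  0  1  2  3  4  5  6  7  8  9 10 11 12 13 14 15 16 17 18 19 20 21 22 23
G :  0  1  0  1  2  3  2  3  4  5  4  0  1  0  1  2  3  2  3  4  5  4  0  1
G(n+11) = G(n) holds for n = 0,…,7 (a full window of length max(S) = 8), so the sequence is purely periodic with period 11.

11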